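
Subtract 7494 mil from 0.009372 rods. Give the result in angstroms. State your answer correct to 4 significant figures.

0.009372 rod = 4.71337e+8 Å and 7494 mil = 1.90348e+9 Å.
4.71337e+8 − 1.90348e+9 ≈ -1.432e+9 Å.

-1.432e+9 Å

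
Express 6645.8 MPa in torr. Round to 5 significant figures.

4.9848 × 10^7 torr

1 megapascal = 7500.62 torr.
Thus 6645.8 × 7500.62 ≈ 4.9848 × 10^7 torr.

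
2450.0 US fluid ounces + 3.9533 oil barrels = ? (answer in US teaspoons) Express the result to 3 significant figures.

2450.0 US fl oz = 14700.0 US tsp and 3.9533 bbl = 127518 US tsp.
14700.0 + 127518 ≈ 142000 US tsp.

142000 US teaspoons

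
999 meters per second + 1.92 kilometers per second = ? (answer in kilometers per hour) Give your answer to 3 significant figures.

999 m/s = 3596.40 km/h and 1.92 km/s = 6912.00 km/h.
3596.40 + 6912.00 ≈ 10500 km/h.

10500 kilometers per hour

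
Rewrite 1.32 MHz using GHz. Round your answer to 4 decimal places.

0.0013 gigahertz

1 megahertz = 0.00100000 GHz.
So 1.32 × 0.00100000 ≈ 0.0013 GHz.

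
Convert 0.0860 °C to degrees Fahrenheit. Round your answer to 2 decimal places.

°F = °C × 9/5 + 32.
Applying the formula gives 32.15 °F.

32.15 °F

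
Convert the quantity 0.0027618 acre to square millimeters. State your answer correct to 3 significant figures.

1.12e+7 square millimeters

1 acre = 4.04686e+9 mm².
Then 0.0027618 × 4.04686e+9 ≈ 1.12e+7 mm².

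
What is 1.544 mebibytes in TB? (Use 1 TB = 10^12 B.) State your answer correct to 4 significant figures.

1.619e-6 terabytes

1 mebibyte = 1.04858e-6 TB.
Then 1.544 × 1.04858e-6 ≈ 1.619e-6 TB.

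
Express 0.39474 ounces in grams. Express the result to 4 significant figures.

1 ounce = 28.3495 g.
Thus 0.39474 × 28.3495 ≈ 11.19 g.

11.19 grams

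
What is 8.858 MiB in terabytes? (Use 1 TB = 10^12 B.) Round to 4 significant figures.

9.288e-6 TB

1 mebibyte = 1.04858e-6 terabytes.
Thus 8.858 × 1.04858e-6 ≈ 9.288e-6 TB.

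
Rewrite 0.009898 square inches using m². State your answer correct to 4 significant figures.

1 in² = 0.000645160 square meters.
Thus 0.009898 × 0.000645160 ≈ 6.386 × 10^-6 m².

6.386 × 10^-6 m²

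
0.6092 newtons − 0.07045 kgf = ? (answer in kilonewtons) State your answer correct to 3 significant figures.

-8.17 × 10^-5 kilonewtons

0.6092 N = 0.000609200 kN and 0.07045 kgf = 0.000690878 kN.
0.000609200 − 0.000690878 ≈ -8.17 × 10^-5 kN.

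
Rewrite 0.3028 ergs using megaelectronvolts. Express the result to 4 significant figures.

1 erg = 624151 MeV.
So 0.3028 × 624151 ≈ 189000 MeV.

189000 megaelectronvolts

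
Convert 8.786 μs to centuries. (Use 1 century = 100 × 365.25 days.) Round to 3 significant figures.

2.78 × 10^-15 centuries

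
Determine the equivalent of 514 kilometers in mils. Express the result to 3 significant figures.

1 kilometer = 3.93701e+7 mils.
Thus 514 × 3.93701e+7 ≈ 2.02e+10 mil.

2.02e+10 mils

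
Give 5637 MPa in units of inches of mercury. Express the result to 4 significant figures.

1.665e+6 inHg

1 megapascal = 295.300 inHg.
Thus 5637 × 295.300 ≈ 1.665e+6 inHg.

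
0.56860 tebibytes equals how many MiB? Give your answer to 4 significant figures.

596200 MiB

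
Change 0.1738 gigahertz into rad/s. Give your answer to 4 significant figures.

1 gigahertz = 6.28319e+9 rad/s.
Then 0.1738 × 6.28319e+9 ≈ 1.092e+9 rad/s.

1.092e+9 rad/s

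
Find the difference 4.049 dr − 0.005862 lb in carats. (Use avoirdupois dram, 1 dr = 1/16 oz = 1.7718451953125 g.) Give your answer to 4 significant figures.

4.049 dr = 35.8710 ct and 0.005862 lb = 13.2948 ct.
35.8710 − 13.2948 ≈ 22.58 ct.

22.58 ct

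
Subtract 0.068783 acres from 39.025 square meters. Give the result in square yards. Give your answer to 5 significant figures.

39.025 m² = 46.6735 yd² and 0.068783 acre = 332.910 yd².
46.6735 − 332.910 ≈ -286.24 yd².

-286.24 square yards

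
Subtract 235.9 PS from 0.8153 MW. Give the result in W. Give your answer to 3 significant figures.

642000 W

0.8153 MW = 815300 W and 235.9 PS = 173504 W.
815300 − 173504 ≈ 642000 W.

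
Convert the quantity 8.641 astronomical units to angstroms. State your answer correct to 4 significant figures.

1 au = 1.49598 × 10^21 Å.
Then 8.641 × 1.49598 × 10^21 ≈ 1.293 × 10^22 Å.

1.293 × 10^22 Å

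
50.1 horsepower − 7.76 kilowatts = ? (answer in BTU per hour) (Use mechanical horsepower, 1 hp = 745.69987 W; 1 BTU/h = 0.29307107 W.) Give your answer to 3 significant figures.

101000 BTU per hour

50.1 hp = 127476 BTU/h and 7.76 kW = 26478.2 BTU/h.
127476 − 26478.2 ≈ 101000 BTU/h.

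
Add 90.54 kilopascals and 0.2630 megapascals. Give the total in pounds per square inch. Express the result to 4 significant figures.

51.28 psi

90.54 kPa = 13.1317 psi and 0.2630 MPa = 38.1449 psi.
13.1317 + 38.1449 ≈ 51.28 psi.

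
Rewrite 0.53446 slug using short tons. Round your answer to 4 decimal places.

0.0086 short tons

1 slug = 0.0160870 short tons.
Thus 0.53446 × 0.0160870 ≈ 0.0086 short ton.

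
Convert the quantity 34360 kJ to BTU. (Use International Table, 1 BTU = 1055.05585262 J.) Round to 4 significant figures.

1 kJ = 0.947817 BTU.
Thus 34360 × 0.947817 ≈ 32570 BTU.

32570 BTU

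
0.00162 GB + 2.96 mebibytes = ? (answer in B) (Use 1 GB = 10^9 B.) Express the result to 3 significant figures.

0.00162 GB = 1.62000 × 10^6 B and 2.96 MiB = 3.10378 × 10^6 B.
1.62000 × 10^6 + 3.10378 × 10^6 ≈ 4.72 × 10^6 B.

4.72 × 10^6 B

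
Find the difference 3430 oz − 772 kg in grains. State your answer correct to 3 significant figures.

3430 oz = 1500625 gr and 772 kg = 1.191378e+7 gr.
1500625 − 1.191378e+7 ≈ -1.04e+7 gr.

-1.04e+7 grains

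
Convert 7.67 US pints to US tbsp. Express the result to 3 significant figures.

245 US tablespoons

1 US pt = 32.0000 US tablespoons.
Thus 7.67 × 32.0000 ≈ 245 US tbsp.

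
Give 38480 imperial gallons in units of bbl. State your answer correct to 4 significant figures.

1 imperial gallon = 0.0285940 bbl.
So 38480 × 0.0285940 ≈ 1100 bbl.

1100 bbl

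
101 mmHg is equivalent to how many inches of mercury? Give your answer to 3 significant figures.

3.98 inHg

1 mmHg = 0.0393701 inHg.
101 × 0.0393701 ≈ 3.98 inHg.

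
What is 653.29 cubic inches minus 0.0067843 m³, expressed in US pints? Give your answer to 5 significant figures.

8.2870 US pt

653.29 in³ = 22.6248 US pt and 0.0067843 m³ = 14.3378 US pt.
22.6248 − 14.3378 ≈ 8.2870 US pt.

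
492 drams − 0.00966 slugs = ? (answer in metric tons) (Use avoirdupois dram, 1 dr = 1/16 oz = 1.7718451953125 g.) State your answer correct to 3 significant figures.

0.000731 metric tons

492 dr = 0.000871748 t and 0.00966 slug = 0.000140977 t.
0.000871748 − 0.000140977 ≈ 0.000731 t.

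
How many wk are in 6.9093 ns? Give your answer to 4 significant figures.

1.142 × 10^-14 wk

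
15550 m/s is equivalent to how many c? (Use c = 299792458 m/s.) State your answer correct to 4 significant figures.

5.187 × 10^-5 c

1 m/s = 3.33564 × 10^-9 c.
So 15550 × 3.33564 × 10^-9 ≈ 5.187 × 10^-5 c.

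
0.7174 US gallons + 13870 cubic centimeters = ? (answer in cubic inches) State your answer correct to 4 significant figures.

1012 cubic inches

0.7174 US gal = 165.719 in³ and 13870 cm³ = 846.399 in³.
165.719 + 846.399 ≈ 1012 in³.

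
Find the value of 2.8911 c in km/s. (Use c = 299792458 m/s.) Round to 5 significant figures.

866730 kilometers per second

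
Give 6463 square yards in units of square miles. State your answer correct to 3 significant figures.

1 square yard = 3.22831e-7 square miles.
So 6463 × 3.22831e-7 ≈ 0.00209 mi².

0.00209 mi²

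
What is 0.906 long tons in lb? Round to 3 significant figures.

2030 pounds

1 long ton = 2240.00 lb.
Then 0.906 × 2240.00 ≈ 2030 lb.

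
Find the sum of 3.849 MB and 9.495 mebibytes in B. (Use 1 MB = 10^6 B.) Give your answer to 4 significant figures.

3.849 MB = 3.84900 × 10^6 B and 9.495 MiB = 9.95623 × 10^6 B.
3.84900 × 10^6 + 9.95623 × 10^6 ≈ 1.381 × 10^7 B.

1.381 × 10^7 bytes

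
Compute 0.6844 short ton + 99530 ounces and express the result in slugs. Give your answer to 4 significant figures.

235.9 slug

0.6844 short ton = 42.5436 slug and 99530 oz = 193.343 slug.
42.5436 + 193.343 ≈ 235.9 slug.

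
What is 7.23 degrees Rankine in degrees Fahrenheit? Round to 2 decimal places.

°R = °F + 459.67.
Applying the formula gives -452.44 °F.

-452.44 degrees Fahrenheit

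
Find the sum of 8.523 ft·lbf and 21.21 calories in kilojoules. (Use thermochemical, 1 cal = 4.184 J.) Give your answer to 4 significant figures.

0.1003 kJ

8.523 ft·lbf = 0.0115556 kJ and 21.21 cal = 0.0887426 kJ.
0.0115556 + 0.0887426 ≈ 0.1003 kJ.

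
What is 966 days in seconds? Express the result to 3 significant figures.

8.35e+7 s

1 d = 86400.0 s.
So 966 × 86400.0 ≈ 8.35e+7 s.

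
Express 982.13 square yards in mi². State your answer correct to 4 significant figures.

0.0003171 square miles

1 yd² = 3.22831e-7 square miles.
So 982.13 × 3.22831e-7 ≈ 0.0003171 mi².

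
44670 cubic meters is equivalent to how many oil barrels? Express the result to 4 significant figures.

281000 oil barrels

1 m³ = 6.28981 bbl.
44670 × 6.28981 ≈ 281000 bbl.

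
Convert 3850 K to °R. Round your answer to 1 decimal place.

6930.0 °R

°R = K × 9/5.
Applying the formula gives 6930.0 °R.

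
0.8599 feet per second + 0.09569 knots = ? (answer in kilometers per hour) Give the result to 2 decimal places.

1.12 kilometers per hour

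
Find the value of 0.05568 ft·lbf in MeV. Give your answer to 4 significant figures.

1 foot-pound = 8.46235 × 10^12 MeV.
0.05568 × 8.46235 × 10^12 ≈ 4.712 × 10^11 MeV.

4.712 × 10^11 MeV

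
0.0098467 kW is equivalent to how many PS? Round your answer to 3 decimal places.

1 kilowatt = 1.35962 PS.
Then 0.0098467 × 1.35962 ≈ 0.013 PS.

0.013 PS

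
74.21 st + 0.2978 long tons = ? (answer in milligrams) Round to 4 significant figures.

74.21 st = 4.71255e+8 mg and 0.2978 long ton = 3.02579e+8 mg.
4.71255e+8 + 3.02579e+8 ≈ 7.738e+8 mg.

7.738e+8 milligrams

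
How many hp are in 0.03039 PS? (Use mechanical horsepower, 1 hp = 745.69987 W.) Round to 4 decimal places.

1 metric horsepower = 0.986320 hp.
Thus 0.03039 × 0.986320 ≈ 0.0300 hp.

0.0300 horsepower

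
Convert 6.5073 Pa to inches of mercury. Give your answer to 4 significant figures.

0.001922 inches of mercury

1 pascal = 0.000295300 inHg.
6.5073 × 0.000295300 ≈ 0.001922 inHg.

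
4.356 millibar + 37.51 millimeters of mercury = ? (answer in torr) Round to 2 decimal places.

4.356 mbar = 3.26727 torr and 37.51 mmHg = 37.5100 torr.
3.26727 + 37.5100 ≈ 40.78 torr.

40.78 torr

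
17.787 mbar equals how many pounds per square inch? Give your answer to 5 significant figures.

0.25798 pounds per square inch

1 mbar = 0.0145038 psi.
Thus 17.787 × 0.0145038 ≈ 0.25798 psi.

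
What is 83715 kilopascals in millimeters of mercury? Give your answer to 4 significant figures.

1 kilopascal = 7.50062 millimeters of mercury.
So 83715 × 7.50062 ≈ 627900 mmHg.

627900 mmHg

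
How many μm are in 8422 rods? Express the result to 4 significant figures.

1 rod = 5.02920 × 10^6 μm.
Then 8422 × 5.02920 × 10^6 ≈ 4.236 × 10^10 μm.

4.236 × 10^10 micrometers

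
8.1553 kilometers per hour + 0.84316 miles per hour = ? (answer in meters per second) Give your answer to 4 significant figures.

8.1553 km/h = 2.26536 m/s and 0.84316 mph = 0.376926 m/s.
2.26536 + 0.376926 ≈ 2.642 m/s.

2.642 meters per second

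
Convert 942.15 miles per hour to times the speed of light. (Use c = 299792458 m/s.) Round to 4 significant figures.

1 mile per hour = 1.49116 × 10^-9 times the speed of light.
942.15 × 1.49116 × 10^-9 ≈ 1.405 × 10^-6 c.

1.405 × 10^-6 c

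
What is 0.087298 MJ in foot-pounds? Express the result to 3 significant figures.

1 MJ = 737562 ft·lbf.
So 0.087298 × 737562 ≈ 64400 ft·lbf.

64400 foot-pounds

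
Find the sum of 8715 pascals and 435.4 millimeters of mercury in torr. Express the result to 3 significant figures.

501 torr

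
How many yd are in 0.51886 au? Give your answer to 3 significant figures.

1 au = 1.63602 × 10^11 yd.
0.51886 × 1.63602 × 10^11 ≈ 8.49 × 10^10 yd.

8.49 × 10^10 yd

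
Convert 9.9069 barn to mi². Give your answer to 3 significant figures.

1 barn = 3.86102 × 10^-35 mi².
Thus 9.9069 × 3.86102 × 10^-35 ≈ 3.83 × 10^-34 mi².

3.83 × 10^-34 mi²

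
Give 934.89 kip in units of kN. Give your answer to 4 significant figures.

1 kip = 4.44822 kN.
Then 934.89 × 4.44822 ≈ 4159 kN.

4159 kN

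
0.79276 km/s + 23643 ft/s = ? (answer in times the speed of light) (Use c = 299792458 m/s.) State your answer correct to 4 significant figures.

2.668 × 10^-5 times the speed of light

0.79276 km/s = 2.64436 × 10^-6 c and 23643 ft/s = 2.40379 × 10^-5 c.
2.64436 × 10^-6 + 2.40379 × 10^-5 ≈ 2.668 × 10^-5 c.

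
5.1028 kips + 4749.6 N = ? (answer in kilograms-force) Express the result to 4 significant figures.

2799 kgf

5.1028 kip = 2314.59 kgf and 4749.6 N = 484.324 kgf.
2314.59 + 484.324 ≈ 2799 kgf.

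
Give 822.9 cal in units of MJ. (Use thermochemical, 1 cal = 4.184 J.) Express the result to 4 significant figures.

1 calorie = 4.18400 × 10^-6 MJ.
822.9 × 4.18400 × 10^-6 ≈ 0.003443 MJ.

0.003443 MJ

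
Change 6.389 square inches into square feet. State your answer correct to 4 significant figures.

1 in² = 0.00694444 ft².
6.389 × 0.00694444 ≈ 0.04437 ft².

0.04437 square feet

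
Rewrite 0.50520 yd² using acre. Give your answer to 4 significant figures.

0.0001044 acre

1 square yard = 0.000206612 acre.
0.50520 × 0.000206612 ≈ 0.0001044 acre.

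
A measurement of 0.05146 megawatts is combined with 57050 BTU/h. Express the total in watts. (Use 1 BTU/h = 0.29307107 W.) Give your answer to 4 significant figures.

68180 W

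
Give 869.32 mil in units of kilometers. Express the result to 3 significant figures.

2.21e-5 kilometers

1 mil = 2.54000e-8 kilometers.
Then 869.32 × 2.54000e-8 ≈ 2.21e-5 km.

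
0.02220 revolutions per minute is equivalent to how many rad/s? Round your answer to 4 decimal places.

1 rpm = 0.104720 rad/s.
Thus 0.02220 × 0.104720 ≈ 0.0023 rad/s.

0.0023 radians per second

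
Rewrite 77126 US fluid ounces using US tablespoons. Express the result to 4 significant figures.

1 US fluid ounce = 2.00000 US tablespoons.
77126 × 2.00000 ≈ 154300 US tbsp.

154300 US tablespoons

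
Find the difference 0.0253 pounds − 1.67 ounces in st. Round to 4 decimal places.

-0.0056 stone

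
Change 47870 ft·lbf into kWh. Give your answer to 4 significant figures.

0.01803 kWh

1 foot-pound = 3.76616e-7 kWh.
Then 47870 × 3.76616e-7 ≈ 0.01803 kWh.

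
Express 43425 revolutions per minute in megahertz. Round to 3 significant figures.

1 rpm = 1.66667 × 10^-8 megahertz.
43425 × 1.66667 × 10^-8 ≈ 0.000724 MHz.

0.000724 MHz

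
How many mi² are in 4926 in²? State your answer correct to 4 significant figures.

1 in² = 2.49098e-10 mi².
Thus 4926 × 2.49098e-10 ≈ 1.227e-6 mi².

1.227e-6 square miles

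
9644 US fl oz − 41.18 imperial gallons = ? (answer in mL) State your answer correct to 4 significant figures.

98000 mL

9644 US fl oz = 285207 mL and 41.18 imp gal = 187208 mL.
285207 − 187208 ≈ 98000 mL.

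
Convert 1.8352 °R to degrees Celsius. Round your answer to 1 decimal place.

-272.1 °C

°R = (°C + 273.15) × 9/5.
Applying the formula gives -272.1 °C.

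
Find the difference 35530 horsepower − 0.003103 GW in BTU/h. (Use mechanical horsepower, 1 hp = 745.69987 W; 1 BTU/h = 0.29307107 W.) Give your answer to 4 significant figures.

35530 hp = 9.04037 × 10^7 BTU/h and 0.003103 GW = 1.05879 × 10^7 BTU/h.
9.04037 × 10^7 − 1.05879 × 10^7 ≈ 7.982 × 10^7 BTU/h.

7.982 × 10^7 BTU per hour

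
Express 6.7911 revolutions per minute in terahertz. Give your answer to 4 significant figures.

1.132 × 10^-13 terahertz

1 revolution per minute = 1.66667 × 10^-14 terahertz.
So 6.7911 × 1.66667 × 10^-14 ≈ 1.132 × 10^-13 THz.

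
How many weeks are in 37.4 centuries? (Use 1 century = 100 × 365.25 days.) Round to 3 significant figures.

1 century = 5217.86 wk.
Then 37.4 × 5217.86 ≈ 195000 wk.

195000 wk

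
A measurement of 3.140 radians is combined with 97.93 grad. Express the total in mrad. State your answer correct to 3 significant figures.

4680 milliradians

3.140 rad = 3140.00 mrad and 97.93 grad = 1538.28 mrad.
3140.00 + 1538.28 ≈ 4680 mrad.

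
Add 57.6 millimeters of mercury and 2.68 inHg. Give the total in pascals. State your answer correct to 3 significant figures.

57.6 mmHg = 7679.37 Pa and 2.68 inHg = 9075.52 Pa.
7679.37 + 9075.52 ≈ 16800 Pa.

16800 pascals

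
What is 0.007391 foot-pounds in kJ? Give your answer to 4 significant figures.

1 foot-pound = 0.00135582 kJ.
Thus 0.007391 × 0.00135582 ≈ 1.002 × 10^-5 kJ.

1.002 × 10^-5 kilojoules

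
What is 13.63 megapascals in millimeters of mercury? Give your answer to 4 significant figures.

102200 mmHg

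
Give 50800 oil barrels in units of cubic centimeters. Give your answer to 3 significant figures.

8.08 × 10^9 cm³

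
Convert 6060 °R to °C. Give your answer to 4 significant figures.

3094 degrees Celsius

°R = (°C + 273.15) × 9/5.
Applying the formula gives 3094 °C.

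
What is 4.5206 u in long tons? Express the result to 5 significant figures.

7.3881e-30 long ton

1 u = 1.63431e-30 long ton.
4.5206 × 1.63431e-30 ≈ 7.3881e-30 long ton.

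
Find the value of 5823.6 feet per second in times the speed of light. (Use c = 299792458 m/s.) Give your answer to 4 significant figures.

5.921e-6 times the speed of light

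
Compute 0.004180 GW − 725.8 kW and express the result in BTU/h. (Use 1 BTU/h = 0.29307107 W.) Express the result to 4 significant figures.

0.004180 GW = 1.42628e+7 BTU/h and 725.8 kW = 2.47653e+6 BTU/h.
1.42628e+7 − 2.47653e+6 ≈ 1.179e+7 BTU/h.

1.179e+7 BTU per hour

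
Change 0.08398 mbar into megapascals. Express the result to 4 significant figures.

1 mbar = 0.000100000 MPa.
Thus 0.08398 × 0.000100000 ≈ 8.398e-6 MPa.

8.398e-6 MPa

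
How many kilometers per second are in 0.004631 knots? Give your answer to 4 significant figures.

1 kn = 0.000514444 km/s.
Then 0.004631 × 0.000514444 ≈ 2.382e-6 km/s.

2.382e-6 kilometers per second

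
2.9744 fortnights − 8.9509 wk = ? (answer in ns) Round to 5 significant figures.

-1.8157e+15 nanoseconds

2.9744 fortnight = 3.59783e+15 ns and 8.9509 wk = 5.41350e+15 ns.
3.59783e+15 − 5.41350e+15 ≈ -1.8157e+15 ns.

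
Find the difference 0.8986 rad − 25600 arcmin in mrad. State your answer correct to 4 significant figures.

-6548 milliradians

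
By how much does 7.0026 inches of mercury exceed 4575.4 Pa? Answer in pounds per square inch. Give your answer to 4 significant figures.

2.776 psi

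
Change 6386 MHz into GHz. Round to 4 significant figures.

1 MHz = 0.00100000 GHz.
So 6386 × 0.00100000 ≈ 6.386 GHz.

6.386 GHz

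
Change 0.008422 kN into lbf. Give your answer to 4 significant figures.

1.893 lbf

1 kN = 224.809 pounds-force.
Thus 0.008422 × 224.809 ≈ 1.893 lbf.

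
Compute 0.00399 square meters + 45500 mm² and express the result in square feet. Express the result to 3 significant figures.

0.533 ft²

0.00399 m² = 0.0429480 ft² and 45500 mm² = 0.489758 ft².
0.0429480 + 0.489758 ≈ 0.533 ft².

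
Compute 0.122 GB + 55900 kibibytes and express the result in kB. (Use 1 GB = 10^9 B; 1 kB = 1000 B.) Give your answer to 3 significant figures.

0.122 GB = 122000 kB and 55900 KiB = 57241.6 kB.
122000 + 57241.6 ≈ 179000 kB.

179000 kB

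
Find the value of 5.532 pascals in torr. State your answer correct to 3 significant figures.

1 Pa = 0.00750062 torr.
Thus 5.532 × 0.00750062 ≈ 0.0415 torr.

0.0415 torr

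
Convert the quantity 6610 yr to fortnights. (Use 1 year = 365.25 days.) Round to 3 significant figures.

1 yr = 26.0893 fortnights.
Then 6610 × 26.0893 ≈ 172000 fortnight.

172000 fortnights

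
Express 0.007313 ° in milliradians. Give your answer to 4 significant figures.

1 degree = 17.4533 mrad.
So 0.007313 × 17.4533 ≈ 0.1276 mrad.

0.1276 milliradians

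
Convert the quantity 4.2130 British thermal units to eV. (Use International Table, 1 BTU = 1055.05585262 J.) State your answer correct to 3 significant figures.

2.77 × 10^22 eV

1 British thermal unit = 6.58514 × 10^21 electronvolts.
Then 4.2130 × 6.58514 × 10^21 ≈ 2.77 × 10^22 eV.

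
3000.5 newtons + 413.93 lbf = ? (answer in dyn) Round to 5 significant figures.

4.8418 × 10^8 dyn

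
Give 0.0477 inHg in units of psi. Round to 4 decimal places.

1 inch of mercury = 0.491154 psi.
0.0477 × 0.491154 ≈ 0.0234 psi.

0.0234 psi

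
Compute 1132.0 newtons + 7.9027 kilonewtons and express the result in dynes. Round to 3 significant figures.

9.03 × 10^8 dyn

1132.0 N = 1.13200 × 10^8 dyn and 7.9027 kN = 7.90270 × 10^8 dyn.
1.13200 × 10^8 + 7.90270 × 10^8 ≈ 9.03 × 10^8 dyn.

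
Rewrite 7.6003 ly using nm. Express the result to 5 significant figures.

7.1904e+25 nm

1 light-year = 9.46073e+24 nm.
Thus 7.6003 × 9.46073e+24 ≈ 7.1904e+25 nm.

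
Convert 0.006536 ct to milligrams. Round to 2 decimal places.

1.31 mg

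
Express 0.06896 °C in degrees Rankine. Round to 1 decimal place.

491.8 degrees Rankine

°R = (°C + 273.15) × 9/5.
Applying the formula gives 491.8 °R.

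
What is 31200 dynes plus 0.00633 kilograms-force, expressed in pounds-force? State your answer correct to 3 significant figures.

0.0841 lbf

31200 dyn = 0.0701404 lbf and 0.00633 kgf = 0.0139553 lbf.
0.0701404 + 0.0139553 ≈ 0.0841 lbf.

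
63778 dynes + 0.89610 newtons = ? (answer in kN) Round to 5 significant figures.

0.0015339 kN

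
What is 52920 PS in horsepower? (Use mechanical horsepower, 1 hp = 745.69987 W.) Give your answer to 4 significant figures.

52200 hp

1 metric horsepower = 0.986320 hp.
Then 52920 × 0.986320 ≈ 52200 hp.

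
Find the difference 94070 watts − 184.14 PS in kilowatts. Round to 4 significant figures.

-41.36 kW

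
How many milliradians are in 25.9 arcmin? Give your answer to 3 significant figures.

1 arcmin = 0.290888 milliradians.
Then 25.9 × 0.290888 ≈ 7.53 mrad.

7.53 milliradians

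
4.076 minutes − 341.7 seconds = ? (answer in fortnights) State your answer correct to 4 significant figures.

-8.031 × 10^-5 fortnights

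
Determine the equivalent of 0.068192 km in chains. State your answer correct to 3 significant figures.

3.39 chains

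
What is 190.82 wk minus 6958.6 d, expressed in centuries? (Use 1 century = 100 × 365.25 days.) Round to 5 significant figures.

-0.15395 century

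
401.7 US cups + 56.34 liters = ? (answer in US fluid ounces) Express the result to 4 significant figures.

401.7 US cup = 3213.60 US fl oz and 56.34 L = 1905.08 US fl oz.
3213.60 + 1905.08 ≈ 5119 US fl oz.

5119 US fluid ounces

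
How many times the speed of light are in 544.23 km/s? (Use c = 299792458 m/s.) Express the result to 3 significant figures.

1 km/s = 3.33564e-6 c.
Then 544.23 × 3.33564e-6 ≈ 0.00182 c.

0.00182 c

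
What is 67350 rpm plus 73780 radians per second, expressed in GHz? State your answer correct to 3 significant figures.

1.29 × 10^-5 gigahertz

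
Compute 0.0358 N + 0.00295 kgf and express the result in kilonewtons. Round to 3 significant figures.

6.47 × 10^-5 kilonewtons

0.0358 N = 3.58000 × 10^-5 kN and 0.00295 kgf = 2.89296 × 10^-5 kN.
3.58000 × 10^-5 + 2.89296 × 10^-5 ≈ 6.47 × 10^-5 kN.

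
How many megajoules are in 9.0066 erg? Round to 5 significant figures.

9.0066e-13 MJ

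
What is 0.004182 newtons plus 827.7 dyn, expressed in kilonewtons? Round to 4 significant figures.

0.004182 N = 4.18200e-6 kN and 827.7 dyn = 8.27700e-6 kN.
4.18200e-6 + 8.27700e-6 ≈ 1.246e-5 kN.

1.246e-5 kilonewtons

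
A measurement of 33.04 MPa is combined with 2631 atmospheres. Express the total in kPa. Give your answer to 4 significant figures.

33.04 MPa = 33040.0 kPa and 2631 atm = 266586 kPa.
33040.0 + 266586 ≈ 299600 kPa.

299600 kPa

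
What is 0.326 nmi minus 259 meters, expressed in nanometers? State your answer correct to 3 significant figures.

3.45e+11 nm

0.326 nmi = 6.03752e+11 nm and 259 m = 2.59000e+11 nm.
6.03752e+11 − 2.59000e+11 ≈ 3.45e+11 nm.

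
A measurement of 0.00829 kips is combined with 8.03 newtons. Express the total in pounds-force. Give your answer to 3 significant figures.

10.1 lbf

0.00829 kip = 8.29000 lbf and 8.03 N = 1.80522 lbf.
8.29000 + 1.80522 ≈ 10.1 lbf.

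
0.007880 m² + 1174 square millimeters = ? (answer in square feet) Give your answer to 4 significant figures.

0.09746 ft²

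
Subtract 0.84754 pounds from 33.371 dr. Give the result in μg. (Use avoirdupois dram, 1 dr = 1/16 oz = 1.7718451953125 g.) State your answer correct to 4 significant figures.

-3.253 × 10^8 μg

33.371 dr = 5.91282 × 10^7 μg and 0.84754 lb = 3.84438 × 10^8 μg.
5.91282 × 10^7 − 3.84438 × 10^8 ≈ -3.253 × 10^8 μg.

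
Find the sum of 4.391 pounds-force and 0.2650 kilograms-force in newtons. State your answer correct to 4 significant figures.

22.13 N

4.391 lbf = 19.5321 N and 0.2650 kgf = 2.59876 N.
19.5321 + 2.59876 ≈ 22.13 N.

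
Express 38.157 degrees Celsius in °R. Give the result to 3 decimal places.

560.353 °R

°R = (°C + 273.15) × 9/5.
Applying the formula gives 560.353 °R.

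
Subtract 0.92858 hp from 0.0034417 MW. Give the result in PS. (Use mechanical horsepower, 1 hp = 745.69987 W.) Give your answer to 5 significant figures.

0.0034417 MW = 4.67941 PS and 0.92858 hp = 0.941459 PS.
4.67941 − 0.941459 ≈ 3.7380 PS.

3.7380 PS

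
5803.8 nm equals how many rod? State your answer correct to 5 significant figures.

1.1540e-6 rods

1 nanometer = 1.98839e-10 rods.
Then 5803.8 × 1.98839e-10 ≈ 1.1540e-6 rod.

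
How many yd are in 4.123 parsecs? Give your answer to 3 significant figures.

1.39e+17 yards

1 parsec = 3.37454e+16 yards.
So 4.123 × 3.37454e+16 ≈ 1.39e+17 yd.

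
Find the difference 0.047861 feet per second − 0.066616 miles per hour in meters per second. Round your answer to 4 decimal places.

0.047861 ft/s = 0.0145880 m/s and 0.066616 mph = 0.0297800 m/s.
0.0145880 − 0.0297800 ≈ -0.0152 m/s.

-0.0152 m/s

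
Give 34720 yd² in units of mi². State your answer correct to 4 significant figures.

0.01121 mi²

1 yd² = 3.22831 × 10^-7 mi².
Then 34720 × 3.22831 × 10^-7 ≈ 0.01121 mi².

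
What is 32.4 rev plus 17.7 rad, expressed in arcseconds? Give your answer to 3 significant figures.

32.4 rev = 4.19904 × 10^7 arcsec and 17.7 rad = 3.65089 × 10^6 arcsec.
4.19904 × 10^7 + 3.65089 × 10^6 ≈ 4.56 × 10^7 arcsec.

4.56 × 10^7 arcsec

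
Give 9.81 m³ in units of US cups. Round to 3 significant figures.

1 m³ = 4226.75 US cup.
Thus 9.81 × 4226.75 ≈ 41500 US cup.

41500 US cup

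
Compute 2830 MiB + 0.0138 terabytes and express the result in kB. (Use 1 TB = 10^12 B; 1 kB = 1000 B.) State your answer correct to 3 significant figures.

1.68 × 10^7 kilobytes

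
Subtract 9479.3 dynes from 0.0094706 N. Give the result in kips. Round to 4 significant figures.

0.0094706 N = 2.12908 × 10^-6 kip and 9479.3 dyn = 2.13103 × 10^-5 kip.
2.12908 × 10^-6 − 2.13103 × 10^-5 ≈ -1.918 × 10^-5 kip.

-1.918 × 10^-5 kips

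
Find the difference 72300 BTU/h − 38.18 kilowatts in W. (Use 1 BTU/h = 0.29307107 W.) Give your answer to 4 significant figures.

-16990 W

72300 BTU/h = 21189.0 W and 38.18 kW = 38180.0 W.
21189.0 − 38180.0 ≈ -16990 W.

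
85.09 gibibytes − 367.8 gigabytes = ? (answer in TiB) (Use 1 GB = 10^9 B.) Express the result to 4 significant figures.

-0.2514 TiB

85.09 GiB = 0.0830957 TiB and 367.8 GB = 0.334512 TiB.
0.0830957 − 0.334512 ≈ -0.2514 TiB.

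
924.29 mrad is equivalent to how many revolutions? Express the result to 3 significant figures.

1 mrad = 0.000159155 revolutions.
So 924.29 × 0.000159155 ≈ 0.147 rev.

0.147 revolutions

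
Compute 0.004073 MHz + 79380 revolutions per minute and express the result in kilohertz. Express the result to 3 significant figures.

5.40 kilohertz

0.004073 MHz = 4.07300 kHz and 79380 rpm = 1.32300 kHz.
4.07300 + 1.32300 ≈ 5.40 kHz.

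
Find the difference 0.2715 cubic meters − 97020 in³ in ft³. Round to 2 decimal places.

-46.56 cubic feet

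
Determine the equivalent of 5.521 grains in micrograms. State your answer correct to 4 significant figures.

357800 micrograms

1 gr = 64798.9 μg.
5.521 × 64798.9 ≈ 357800 μg.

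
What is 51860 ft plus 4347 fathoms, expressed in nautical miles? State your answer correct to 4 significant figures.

51860 ft = 8.53506 nmi and 4347 fathom = 4.29255 nmi.
8.53506 + 4.29255 ≈ 12.83 nmi.

12.83 nautical miles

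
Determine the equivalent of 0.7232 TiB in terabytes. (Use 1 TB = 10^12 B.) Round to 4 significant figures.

0.7952 terabytes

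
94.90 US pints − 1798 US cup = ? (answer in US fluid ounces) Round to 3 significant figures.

-12900 US fluid ounces

94.90 US pt = 1518.40 US fl oz and 1798 US cup = 14384.0 US fl oz.
1518.40 − 14384.0 ≈ -12900 US fl oz.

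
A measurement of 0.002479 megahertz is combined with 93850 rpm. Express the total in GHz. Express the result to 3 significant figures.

0.002479 MHz = 2.47900e-6 GHz and 93850 rpm = 1.56417e-6 GHz.
2.47900e-6 + 1.56417e-6 ≈ 4.04e-6 GHz.

4.04e-6 GHz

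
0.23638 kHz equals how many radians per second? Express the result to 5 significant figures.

1 kHz = 6283.19 rad/s.
So 0.23638 × 6283.19 ≈ 1485.2 rad/s.

1485.2 radians per second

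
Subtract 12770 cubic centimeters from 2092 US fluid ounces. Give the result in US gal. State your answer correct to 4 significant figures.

12.97 US gal

2092 US fl oz = 16.34375 US gal and 12770 cm³ = 3.373477 US gal.
16.34375 − 3.373477 ≈ 12.97 US gal.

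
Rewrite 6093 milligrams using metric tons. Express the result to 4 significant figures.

1 milligram = 1.00000e-9 t.
Thus 6093 × 1.00000e-9 ≈ 6.093e-6 t.

6.093e-6 metric tons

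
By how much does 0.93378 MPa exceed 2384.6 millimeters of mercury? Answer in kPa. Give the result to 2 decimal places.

615.86 kPa

0.93378 MPa = 933.780 kPa and 2384.6 mmHg = 317.921 kPa.
933.780 − 317.921 ≈ 615.86 kPa.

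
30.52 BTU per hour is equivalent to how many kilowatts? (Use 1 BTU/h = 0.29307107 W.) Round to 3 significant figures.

0.00894 kW

1 BTU/h = 0.000293071 kW.
30.52 × 0.000293071 ≈ 0.00894 kW.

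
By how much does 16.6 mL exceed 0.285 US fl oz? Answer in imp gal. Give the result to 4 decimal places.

0.0018 imp gal

16.6 mL = 0.00365149 imp gal and 0.285 US fl oz = 0.00185400 imp gal.
0.00365149 − 0.00185400 ≈ 0.0018 imp gal.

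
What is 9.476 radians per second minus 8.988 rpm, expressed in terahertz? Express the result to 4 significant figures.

9.476 rad/s = 1.50815e-12 THz and 8.988 rpm = 1.49800e-13 THz.
1.50815e-12 − 1.49800e-13 ≈ 1.358e-12 THz.

1.358e-12 THz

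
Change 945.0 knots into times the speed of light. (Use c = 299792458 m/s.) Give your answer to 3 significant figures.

1.62 × 10^-6 times the speed of light

1 kn = 1.71600 × 10^-9 times the speed of light.
Thus 945.0 × 1.71600 × 10^-9 ≈ 1.62 × 10^-6 c.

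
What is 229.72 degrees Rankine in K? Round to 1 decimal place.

127.6 kelvins

°R = K × 9/5.
Applying the formula gives 127.6 K.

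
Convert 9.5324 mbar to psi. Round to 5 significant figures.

0.13826 psi

1 mbar = 0.0145038 pounds per square inch.
Then 9.5324 × 0.0145038 ≈ 0.13826 psi.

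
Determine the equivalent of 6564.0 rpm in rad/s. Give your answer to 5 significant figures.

1 revolution per minute = 0.104720 rad/s.
Then 6564.0 × 0.104720 ≈ 687.38 rad/s.

687.38 rad/s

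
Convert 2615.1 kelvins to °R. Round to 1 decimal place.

°R = K × 9/5.
Applying the formula gives 4707.2 °R.

4707.2 °R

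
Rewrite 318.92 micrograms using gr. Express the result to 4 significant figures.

0.004922 gr

1 microgram = 1.54324e-5 grains.
So 318.92 × 1.54324e-5 ≈ 0.004922 gr.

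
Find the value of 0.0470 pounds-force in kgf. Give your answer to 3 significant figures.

0.0213 kilograms-force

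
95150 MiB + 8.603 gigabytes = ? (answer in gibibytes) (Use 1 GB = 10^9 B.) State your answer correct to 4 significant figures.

100.9 GiB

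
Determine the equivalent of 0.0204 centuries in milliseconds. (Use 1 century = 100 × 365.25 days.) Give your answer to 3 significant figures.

1 century = 3.15576e+12 ms.
Thus 0.0204 × 3.15576e+12 ≈ 6.44e+10 ms.

6.44e+10 milliseconds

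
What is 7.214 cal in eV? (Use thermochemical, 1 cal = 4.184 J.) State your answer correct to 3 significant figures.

1 calorie = 2.61145e+19 electronvolts.
Then 7.214 × 2.61145e+19 ≈ 1.88e+20 eV.

1.88e+20 eV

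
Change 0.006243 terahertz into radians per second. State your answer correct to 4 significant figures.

3.923 × 10^10 rad/s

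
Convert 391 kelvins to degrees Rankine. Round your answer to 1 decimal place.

703.8 °R

°R = K × 9/5.
Applying the formula gives 703.8 °R.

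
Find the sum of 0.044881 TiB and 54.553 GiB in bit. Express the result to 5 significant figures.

8.6338 × 10^11 bits

0.044881 TiB = 3.94777 × 10^11 bit and 54.553 GiB = 4.68607 × 10^11 bit.
3.94777 × 10^11 + 4.68607 × 10^11 ≈ 8.6338 × 10^11 bit.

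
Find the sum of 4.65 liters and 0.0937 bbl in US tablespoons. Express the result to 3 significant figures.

4.65 L = 314.470 US tbsp and 0.0937 bbl = 1007.46 US tbsp.
314.470 + 1007.46 ≈ 1320 US tbsp.

1320 US tbsp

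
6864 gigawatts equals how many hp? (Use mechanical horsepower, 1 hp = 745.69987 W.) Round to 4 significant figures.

1 gigawatt = 1.34102 × 10^6 horsepower.
Then 6864 × 1.34102 × 10^6 ≈ 9.205 × 10^9 hp.

9.205 × 10^9 horsepower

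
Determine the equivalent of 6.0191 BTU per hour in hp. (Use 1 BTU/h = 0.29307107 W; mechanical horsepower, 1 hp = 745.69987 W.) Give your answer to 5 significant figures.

0.0023656 horsepower

1 BTU per hour = 0.000393015 hp.
Then 6.0191 × 0.000393015 ≈ 0.0023656 hp.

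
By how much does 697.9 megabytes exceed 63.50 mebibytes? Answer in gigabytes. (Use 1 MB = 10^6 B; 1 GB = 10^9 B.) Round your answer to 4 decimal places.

697.9 MB = 0.697900 GB and 63.50 MiB = 0.0665846 GB.
0.697900 − 0.0665846 ≈ 0.6313 GB.

0.6313 GB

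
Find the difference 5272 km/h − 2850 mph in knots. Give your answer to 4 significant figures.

370.1 kn

5272 km/h = 2846.65 kn and 2850 mph = 2476.58 kn.
2846.65 − 2476.58 ≈ 370.1 kn.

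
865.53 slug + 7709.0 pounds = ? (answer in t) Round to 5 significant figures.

865.53 slug = 12.6315 t and 7709.0 lb = 3.49674 t.
12.6315 + 3.49674 ≈ 16.128 t.

16.128 metric tons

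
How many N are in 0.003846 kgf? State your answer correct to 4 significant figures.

0.03772 N

1 kgf = 9.80665 N.
Thus 0.003846 × 9.80665 ≈ 0.03772 N.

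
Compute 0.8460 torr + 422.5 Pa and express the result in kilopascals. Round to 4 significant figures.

0.5353 kPa

0.8460 torr = 0.112791 kPa and 422.5 Pa = 0.422500 kPa.
0.112791 + 0.422500 ≈ 0.5353 kPa.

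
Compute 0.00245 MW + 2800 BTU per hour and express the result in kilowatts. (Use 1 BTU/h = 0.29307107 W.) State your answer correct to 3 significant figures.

0.00245 MW = 2.45000 kW and 2800 BTU/h = 0.820599 kW.
2.45000 + 0.820599 ≈ 3.27 kW.

3.27 kilowatts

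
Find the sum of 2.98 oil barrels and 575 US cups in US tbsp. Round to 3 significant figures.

41200 US tablespoons

2.98 bbl = 32041.0 US tbsp and 575 US cup = 9200.00 US tbsp.
32041.0 + 9200.00 ≈ 41200 US tbsp.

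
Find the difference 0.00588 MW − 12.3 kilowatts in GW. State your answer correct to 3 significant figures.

-6.42 × 10^-6 gigawatts

0.00588 MW = 5.88000 × 10^-6 GW and 12.3 kW = 1.23000 × 10^-5 GW.
5.88000 × 10^-6 − 1.23000 × 10^-5 ≈ -6.42 × 10^-6 GW.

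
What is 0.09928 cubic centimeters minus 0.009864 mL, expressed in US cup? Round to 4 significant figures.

0.0003779 US cup

0.09928 cm³ = 0.000419632 US cup and 0.009864 mL = 4.16927 × 10^-5 US cup.
0.000419632 − 4.16927 × 10^-5 ≈ 0.0003779 US cup.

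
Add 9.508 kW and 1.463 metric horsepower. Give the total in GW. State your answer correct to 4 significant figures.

9.508 kW = 9.50800 × 10^-6 GW and 1.463 PS = 1.07603 × 10^-6 GW.
9.50800 × 10^-6 + 1.07603 × 10^-6 ≈ 1.058 × 10^-5 GW.

1.058 × 10^-5 GW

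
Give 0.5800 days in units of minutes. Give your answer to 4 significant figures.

1 day = 1440.00 minutes.
So 0.5800 × 1440.00 ≈ 835.2 min.

835.2 min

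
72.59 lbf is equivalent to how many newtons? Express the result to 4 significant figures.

1 lbf = 4.44822 newtons.
So 72.59 × 4.44822 ≈ 322.9 N.

322.9 N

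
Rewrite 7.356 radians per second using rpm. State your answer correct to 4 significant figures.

70.24 rpm

1 rad/s = 9.54930 rpm.
So 7.356 × 9.54930 ≈ 70.24 rpm.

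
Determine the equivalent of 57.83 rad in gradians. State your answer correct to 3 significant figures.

3680 grad

1 radian = 63.6620 gradians.
Then 57.83 × 63.6620 ≈ 3680 grad.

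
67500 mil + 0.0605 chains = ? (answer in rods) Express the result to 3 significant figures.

0.583 rods

67500 mil = 0.340909 rod and 0.0605 chain = 0.242000 rod.
0.340909 + 0.242000 ≈ 0.583 rod.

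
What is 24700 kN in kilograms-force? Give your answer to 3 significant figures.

1 kN = 101.972 kgf.
So 24700 × 101.972 ≈ 2.52 × 10^6 kgf.

2.52 × 10^6 kgf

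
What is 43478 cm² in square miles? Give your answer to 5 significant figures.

1.6787 × 10^-6 mi²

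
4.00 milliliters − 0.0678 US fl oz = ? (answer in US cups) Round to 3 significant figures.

0.00843 US cups

4.00 mL = 0.0169070 US cup and 0.0678 US fl oz = 0.00847500 US cup.
0.0169070 − 0.00847500 ≈ 0.00843 US cup.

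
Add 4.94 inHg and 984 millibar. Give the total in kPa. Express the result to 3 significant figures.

4.94 inHg = 16.7288 kPa and 984 mbar = 98.4000 kPa.
16.7288 + 98.4000 ≈ 115 kPa.

115 kPa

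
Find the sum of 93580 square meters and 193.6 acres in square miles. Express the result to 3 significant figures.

0.339 square miles

93580 m² = 0.0361314 mi² and 193.6 acre = 0.302500 mi².
0.0361314 + 0.302500 ≈ 0.339 mi².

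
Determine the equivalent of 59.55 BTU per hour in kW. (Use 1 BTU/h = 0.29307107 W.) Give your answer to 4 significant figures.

0.01745 kW

1 BTU/h = 0.000293071 kW.
So 59.55 × 0.000293071 ≈ 0.01745 kW.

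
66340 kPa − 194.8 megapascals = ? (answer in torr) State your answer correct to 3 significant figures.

-964000 torr

66340 kPa = 497591 torr and 194.8 MPa = 1.46112 × 10^6 torr.
497591 − 1.46112 × 10^6 ≈ -964000 torr.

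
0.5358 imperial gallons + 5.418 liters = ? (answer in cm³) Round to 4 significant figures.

7854 cubic centimeters

0.5358 imp gal = 2435.80 cm³ and 5.418 L = 5418.00 cm³.
2435.80 + 5418.00 ≈ 7854 cm³.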